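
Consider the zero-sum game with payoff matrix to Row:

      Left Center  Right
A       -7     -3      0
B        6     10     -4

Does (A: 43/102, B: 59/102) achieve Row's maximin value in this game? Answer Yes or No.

Against Left this mix gives (43/102)·(-7) + (59/102)·6 = 53/102.
Against Center this mix gives (43/102)·(-3) + (59/102)·10 = 461/102.
Against Right this mix gives (43/102)·0 + (59/102)·(-4) = -118/51.
Column will play Right, holding Row to -118/51. Shifting weight toward the row that does better against Right would raise this floor (the equalizing mix achieves -28/17 against both Right and Left), so the proposed strategy is not optimal.

No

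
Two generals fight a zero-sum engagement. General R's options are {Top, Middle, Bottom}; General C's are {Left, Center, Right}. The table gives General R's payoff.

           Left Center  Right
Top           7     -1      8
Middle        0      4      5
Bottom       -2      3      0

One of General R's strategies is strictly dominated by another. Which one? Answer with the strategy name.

Bottom

Middle gives a strictly higher payoff than Bottom against every column: 0 > -2, 4 > 3, 5 > 0.
So Bottom is strictly dominated and General R never plays it.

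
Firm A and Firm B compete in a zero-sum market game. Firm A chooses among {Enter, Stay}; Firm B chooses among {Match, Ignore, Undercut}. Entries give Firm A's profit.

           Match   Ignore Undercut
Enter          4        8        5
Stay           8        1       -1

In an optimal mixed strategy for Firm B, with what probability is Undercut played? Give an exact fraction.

Row minima: Enter → 4, Stay → -1; maximin = 4.
Column maxima: Match → 8, Ignore → 8, Undercut → 5; minimax = 5.
4 ≠ 5, so there is no saddle point; optimal play is mixed.
Ignore is strictly dominated by Undercut (it gives Firm A strictly more in every row), so Firm B never plays it.
On the remaining 2×2 (Enter, Stay vs Match, Undercut):
Let Firm A play Enter with probability p. Expected payoff against Match: 4p + 8(1−p) = −4p + 8; against Undercut: 5p + (-1)(1−p) = 6p − 1.
Setting these equal: −4p + 8 = 6p − 1 ⇒ −10p = -9 ⇒ p = 9/10, and the value is (-4)·(9/10) + 8 = 22/5.
For Firm B: with q = P(Match), equating Enter's and Stay's payoffs gives −q + 5 = 9q − 1 ⇒ q = 3/5.

2/5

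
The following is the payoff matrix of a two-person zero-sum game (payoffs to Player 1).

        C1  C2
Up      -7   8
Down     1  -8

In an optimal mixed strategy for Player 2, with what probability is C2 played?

Row minima: Up → -7, Down → -8; maximin = -7.
Column maxima: C1 → 1, C2 → 8; minimax = 1.
-7 ≠ 1, so there is no saddle point; optimal play is mixed.
Let Player 1 play Up with probability p. Expected payoff against C1: (-7)p + 1(1−p) = −8p + 1; against C2: 8p + (-8)(1−p) = 16p − 8.
Setting these equal: −8p + 1 = 16p − 8 ⇒ −24p = -9 ⇒ p = 3/8, and the value is (-8)·(3/8) + 1 = -2.
For Player 2: with q = P(C1), equating Up's and Down's payoffs gives −15q + 8 = 9q − 8 ⇒ q = 2/3.

1/3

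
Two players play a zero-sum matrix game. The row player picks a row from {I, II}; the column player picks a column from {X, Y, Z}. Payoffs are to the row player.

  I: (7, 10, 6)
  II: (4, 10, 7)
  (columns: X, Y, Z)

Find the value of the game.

Row minima: I → 6, II → 4; maximin = 6.
Column maxima: X → 7, Y → 10, Z → 7; minimax = 7.
6 ≠ 7, so there is no saddle point; optimal play is mixed.
Y is strictly dominated by X (it gives the row player strictly more in every row), so the column player never plays it.
On the remaining 2×2 (I, II vs X, Z):
Let the row player play I with probability p. Expected payoff against X: 7p + 4(1−p) = 3p + 4; against Z: 6p + 7(1−p) = −p + 7.
Setting these equal: 3p + 4 = −p + 7 ⇒ 4p = 3 ⇒ p = 3/4, and the value is (3)·(3/4) + 4 = 25/4.
For the column player: with q = P(X), equating I's and II's payoffs gives q + 6 = −3q + 7 ⇒ q = 1/4.

25/4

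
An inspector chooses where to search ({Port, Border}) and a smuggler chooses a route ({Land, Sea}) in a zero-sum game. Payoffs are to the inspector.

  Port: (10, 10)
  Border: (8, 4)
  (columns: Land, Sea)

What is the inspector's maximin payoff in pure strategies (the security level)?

10

Row minima: Port → 10, Border → 4.
The best of these is 10.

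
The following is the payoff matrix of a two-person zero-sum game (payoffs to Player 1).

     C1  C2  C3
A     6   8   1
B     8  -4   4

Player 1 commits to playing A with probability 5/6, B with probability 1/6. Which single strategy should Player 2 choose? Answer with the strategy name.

C3

If Player 2 plays C1, Player 1's expected payoff is (5/6)·6 + (1/6)·8 = 19/3.
If Player 2 plays C2, Player 1's expected payoff is (5/6)·8 + (1/6)·(-4) = 6.
If Player 2 plays C3, Player 1's expected payoff is (5/6)·1 + (1/6)·4 = 3/2.
Player 2 minimizes Player 1's payoff; the smallest is 3/2, so the best response is C3.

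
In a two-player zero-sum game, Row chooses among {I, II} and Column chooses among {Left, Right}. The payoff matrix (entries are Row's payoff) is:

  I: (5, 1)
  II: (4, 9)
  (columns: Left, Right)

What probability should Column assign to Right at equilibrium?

1/9

Row minima: I → 1, II → 4; maximin = 4.
Column maxima: Left → 5, Right → 9; minimax = 5.
4 ≠ 5, so there is no saddle point; optimal play is mixed.
Let Row play I with probability p. Expected payoff against Left: 5p + 4(1−p) = p + 4; against Right: 1p + 9(1−p) = −8p + 9.
Setting these equal: p + 4 = −8p + 9 ⇒ 9p = 5 ⇒ p = 5/9, and the value is (1)·(5/9) + 4 = 41/9.
For Column: with q = P(Left), equating I's and II's payoffs gives 4q + 1 = −5q + 9 ⇒ q = 8/9.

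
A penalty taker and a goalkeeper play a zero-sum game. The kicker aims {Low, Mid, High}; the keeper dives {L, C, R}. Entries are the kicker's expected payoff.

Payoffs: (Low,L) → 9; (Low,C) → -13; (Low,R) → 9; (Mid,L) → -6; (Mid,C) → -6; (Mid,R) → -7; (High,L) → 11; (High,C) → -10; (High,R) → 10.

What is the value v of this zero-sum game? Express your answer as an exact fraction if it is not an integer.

Row minima: Low → -13, Mid → -7, High → -10; maximin = -7.
Column maxima: L → 11, C → -6, R → 10; minimax = -6.
-7 ≠ -6, so there is no saddle point; optimal play is mixed.
Low is strictly dominated by High, so the kicker never plays it.
With Low eliminated, L is strictly dominated by R (it gives the kicker strictly more in every remaining row), so the keeper never plays it.
On the remaining 2×2 (Mid, High vs C, R):
Let the kicker play Mid with probability p. Expected payoff against C: (-6)p + (-10)(1−p) = 4p − 10; against R: (-7)p + 10(1−p) = −17p + 10.
Setting these equal: 4p − 10 = −17p + 10 ⇒ 21p = 20 ⇒ p = 20/21, and the value is (4)·(20/21) − 10 = -130/21.
For the keeper: with q = P(C), equating Mid's and High's payoffs gives q − 7 = −20q + 10 ⇒ q = 17/21.

-130/21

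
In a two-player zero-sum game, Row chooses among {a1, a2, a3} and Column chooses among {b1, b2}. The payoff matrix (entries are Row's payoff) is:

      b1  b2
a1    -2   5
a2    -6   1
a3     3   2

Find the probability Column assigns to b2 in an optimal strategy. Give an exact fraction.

Row minima: a1 → -2, a2 → -6, a3 → 2; maximin = 2.
Column maxima: b1 → 3, b2 → 5; minimax = 3.
2 ≠ 3, so there is no saddle point; optimal play is mixed.
a2 is strictly dominated by a1, so Row never plays it.
On the remaining 2×2 (a1, a3 vs b1, b2):
Let Row play a1 with probability p. Expected payoff against b1: (-2)p + 3(1−p) = −5p + 3; against b2: 5p + 2(1−p) = 3p + 2.
Setting these equal: −5p + 3 = 3p + 2 ⇒ −8p = -1 ⇒ p = 1/8, and the value is (-5)·(1/8) + 3 = 19/8.
For Column: with q = P(b1), equating a1's and a3's payoffs gives −7q + 5 = q + 2 ⇒ q = 3/8.

5/8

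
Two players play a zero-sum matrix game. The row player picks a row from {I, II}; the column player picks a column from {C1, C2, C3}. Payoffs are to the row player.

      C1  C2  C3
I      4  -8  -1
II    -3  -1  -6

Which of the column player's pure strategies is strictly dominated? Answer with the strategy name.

C1

C3 holds the row player's payoff strictly below C1 in every row: -1 < 4, -6 < -3.
So C1 is strictly dominated for the column player.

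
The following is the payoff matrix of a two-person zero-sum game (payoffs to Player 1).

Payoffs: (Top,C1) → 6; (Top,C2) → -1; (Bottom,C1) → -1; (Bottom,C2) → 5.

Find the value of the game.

Row minima: Top → -1, Bottom → -1; maximin = -1.
Column maxima: C1 → 6, C2 → 5; minimax = 5.
-1 ≠ 5, so there is no saddle point; optimal play is mixed.
Let Player 1 play Top with probability p. Expected payoff against C1: 6p + (-1)(1−p) = 7p − 1; against C2: (-1)p + 5(1−p) = −6p + 5.
Setting these equal: 7p − 1 = −6p + 5 ⇒ 13p = 6 ⇒ p = 6/13, and the value is (7)·(6/13) − 1 = 29/13.
For Player 2: with q = P(C1), equating Top's and Bottom's payoffs gives 7q − 1 = −6q + 5 ⇒ q = 6/13.

29/13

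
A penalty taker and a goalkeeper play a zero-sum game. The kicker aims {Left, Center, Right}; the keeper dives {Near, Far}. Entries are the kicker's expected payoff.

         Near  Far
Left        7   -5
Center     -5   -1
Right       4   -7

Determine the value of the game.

-2

Row minima: Left → -5, Center → -5, Right → -7; maximin = -5.
Column maxima: Near → 7, Far → -1; minimax = -1.
-5 ≠ -1, so there is no saddle point; optimal play is mixed.
Right is strictly dominated by Left, so the kicker never plays it.
On the remaining 2×2 (Left, Center vs Near, Far):
Let the kicker play Left with probability p. Expected payoff against Near: 7p + (-5)(1−p) = 12p − 5; against Far: (-5)p + (-1)(1−p) = −4p − 1.
Setting these equal: 12p − 5 = −4p − 1 ⇒ 16p = 4 ⇒ p = 1/4, and the value is (12)·(1/4) − 5 = -2.
For the keeper: with q = P(Near), equating Left's and Center's payoffs gives 12q − 5 = −4q − 1 ⇒ q = 1/4.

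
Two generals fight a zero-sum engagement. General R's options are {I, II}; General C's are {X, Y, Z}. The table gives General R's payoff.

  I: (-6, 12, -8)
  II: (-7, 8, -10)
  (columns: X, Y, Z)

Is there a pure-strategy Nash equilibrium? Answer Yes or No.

Yes

Row minima: I → -8, II → -10; maximin = -8.
Column maxima: X → -6, Y → 12, Z → -8; minimax = -8.
maximin = minimax = -8, so a saddle point exists.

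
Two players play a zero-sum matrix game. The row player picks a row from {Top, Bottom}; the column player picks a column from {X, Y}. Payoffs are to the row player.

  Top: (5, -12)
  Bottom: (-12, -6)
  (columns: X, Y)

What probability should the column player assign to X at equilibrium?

6/23

Row minima: Top → -12, Bottom → -12; maximin = -12.
Column maxima: X → 5, Y → -6; minimax = -6.
-12 ≠ -6, so there is no saddle point; optimal play is mixed.
Let the row player play Top with probability p. Expected payoff against X: 5p + (-12)(1−p) = 17p − 12; against Y: (-12)p + (-6)(1−p) = −6p − 6.
Setting these equal: 17p − 12 = −6p − 6 ⇒ 23p = 6 ⇒ p = 6/23, and the value is (17)·(6/23) − 12 = -174/23.
For the column player: with q = P(X), equating Top's and Bottom's payoffs gives 17q − 12 = −6q − 6 ⇒ q = 6/23.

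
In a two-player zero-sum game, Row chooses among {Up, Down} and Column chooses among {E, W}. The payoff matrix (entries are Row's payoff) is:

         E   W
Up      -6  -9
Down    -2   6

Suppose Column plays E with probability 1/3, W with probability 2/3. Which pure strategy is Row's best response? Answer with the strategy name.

Down

Expected payoff of Up: (1/3)·(-6) + (2/3)·(-9) = -8.
Expected payoff of Down: (1/3)·(-2) + (2/3)·6 = 10/3.
The largest is 10/3, so Row's best response is Down.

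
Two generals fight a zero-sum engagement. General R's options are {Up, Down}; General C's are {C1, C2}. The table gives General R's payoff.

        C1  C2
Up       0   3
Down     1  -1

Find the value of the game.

3/5

Row minima: Up → 0, Down → -1; maximin = 0.
Column maxima: C1 → 1, C2 → 3; minimax = 1.
0 ≠ 1, so there is no saddle point; optimal play is mixed.
Let General R play Up with probability p. Expected payoff against C1: 0p + 1(1−p) = −p + 1; against C2: 3p + (-1)(1−p) = 4p − 1.
Setting these equal: −p + 1 = 4p − 1 ⇒ −5p = -2 ⇒ p = 2/5, and the value is (-1)·(2/5) + 1 = 3/5.
For General C: with q = P(C1), equating Up's and Down's payoffs gives −3q + 3 = 2q − 1 ⇒ q = 4/5.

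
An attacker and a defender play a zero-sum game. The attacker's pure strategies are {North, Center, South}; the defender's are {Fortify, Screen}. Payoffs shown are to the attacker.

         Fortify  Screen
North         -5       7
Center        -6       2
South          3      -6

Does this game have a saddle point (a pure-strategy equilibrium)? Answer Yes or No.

Row minima: North → -5, Center → -6, South → -6; maximin = -5.
Column maxima: Fortify → 3, Screen → 7; minimax = 3.
-5 ≠ 3, so no pure-strategy equilibrium exists.

No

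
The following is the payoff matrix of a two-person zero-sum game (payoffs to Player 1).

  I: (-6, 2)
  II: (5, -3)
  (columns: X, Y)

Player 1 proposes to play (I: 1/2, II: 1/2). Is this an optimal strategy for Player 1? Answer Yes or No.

Against X this mix gives (1/2)·(-6) + (1/2)·5 = -1/2.
Against Y this mix gives (1/2)·2 + (1/2)·(-3) = -1/2.
All of Player 2's active replies (X, Y) yield -1/2, and no column does worse for Player 1. The mix makes Player 2 indifferent and guarantees -1/2, so it is optimal.

Yes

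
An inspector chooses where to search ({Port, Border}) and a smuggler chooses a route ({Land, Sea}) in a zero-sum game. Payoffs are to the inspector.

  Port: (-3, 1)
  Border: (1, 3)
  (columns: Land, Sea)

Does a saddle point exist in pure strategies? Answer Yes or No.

Row minima: Port → -3, Border → 1; maximin = 1.
Column maxima: Land → 1, Sea → 3; minimax = 1.
maximin = minimax = 1, so a saddle point exists.

Yes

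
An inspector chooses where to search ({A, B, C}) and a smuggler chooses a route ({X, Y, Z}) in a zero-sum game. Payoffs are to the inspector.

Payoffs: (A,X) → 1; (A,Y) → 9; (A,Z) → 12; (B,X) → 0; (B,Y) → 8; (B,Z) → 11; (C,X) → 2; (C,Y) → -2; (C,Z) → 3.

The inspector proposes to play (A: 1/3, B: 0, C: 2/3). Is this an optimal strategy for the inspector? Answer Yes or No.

Yes

Against X this mix gives (1/3)·1 + (2/3)·2 = 5/3.
Against Y this mix gives (1/3)·9 + (2/3)·(-2) = 5/3.
Against Z this mix gives (1/3)·12 + (2/3)·3 = 6.
All of the smuggler's active replies (X, Y) yield 5/3, and no column does worse for the inspector. The mix makes the smuggler indifferent and guarantees 5/3, so it is optimal.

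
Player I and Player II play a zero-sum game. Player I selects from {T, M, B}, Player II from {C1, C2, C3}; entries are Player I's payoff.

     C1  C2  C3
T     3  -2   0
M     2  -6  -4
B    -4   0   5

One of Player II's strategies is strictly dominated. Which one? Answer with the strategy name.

C3

C2 holds Player I's payoff strictly below C3 in every row: -2 < 0, -6 < -4, 0 < 5.
So C3 is strictly dominated for Player II.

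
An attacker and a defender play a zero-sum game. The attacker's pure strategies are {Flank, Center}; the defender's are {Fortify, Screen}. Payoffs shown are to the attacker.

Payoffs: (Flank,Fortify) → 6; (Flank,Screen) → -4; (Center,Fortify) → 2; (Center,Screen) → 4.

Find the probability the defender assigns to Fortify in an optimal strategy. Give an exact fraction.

Row minima: Flank → -4, Center → 2; maximin = 2.
Column maxima: Fortify → 6, Screen → 4; minimax = 4.
2 ≠ 4, so there is no saddle point; optimal play is mixed.
Let the attacker play Flank with probability p. Expected payoff against Fortify: 6p + 2(1−p) = 4p + 2; against Screen: (-4)p + 4(1−p) = −8p + 4.
Setting these equal: 4p + 2 = −8p + 4 ⇒ 12p = 2 ⇒ p = 1/6, and the value is (4)·(1/6) + 2 = 8/3.
For the defender: with q = P(Fortify), equating Flank's and Center's payoffs gives 10q − 4 = −2q + 4 ⇒ q = 2/3.

2/3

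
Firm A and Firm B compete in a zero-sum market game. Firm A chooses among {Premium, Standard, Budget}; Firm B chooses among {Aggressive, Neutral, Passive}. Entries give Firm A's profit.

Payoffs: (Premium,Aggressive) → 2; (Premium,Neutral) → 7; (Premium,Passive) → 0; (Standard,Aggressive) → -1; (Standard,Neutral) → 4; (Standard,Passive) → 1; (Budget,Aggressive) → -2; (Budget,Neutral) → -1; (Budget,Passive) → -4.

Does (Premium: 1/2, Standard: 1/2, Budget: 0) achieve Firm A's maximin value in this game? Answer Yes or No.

Against Aggressive this mix gives (1/2)·2 + (1/2)·(-1) = 1/2.
Against Neutral this mix gives (1/2)·7 + (1/2)·4 = 11/2.
Against Passive this mix gives (1/2)·0 + (1/2)·1 = 1/2.
All of Firm B's active replies (Aggressive, Passive) yield 1/2, and no column does worse for Firm A. The mix makes Firm B indifferent and guarantees 1/2, so it is optimal.

Yes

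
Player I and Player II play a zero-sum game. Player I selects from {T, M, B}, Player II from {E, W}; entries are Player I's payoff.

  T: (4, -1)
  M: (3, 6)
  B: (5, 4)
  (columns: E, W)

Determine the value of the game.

9/2

Row minima: T → -1, M → 3, B → 4; maximin = 4.
Column maxima: E → 5, W → 6; minimax = 5.
4 ≠ 5, so there is no saddle point; optimal play is mixed.
T is strictly dominated by B, so Player I never plays it.
On the remaining 2×2 (M, B vs E, W):
Let Player I play M with probability p. Expected payoff against E: 3p + 5(1−p) = −2p + 5; against W: 6p + 4(1−p) = 2p + 4.
Setting these equal: −2p + 5 = 2p + 4 ⇒ −4p = -1 ⇒ p = 1/4, and the value is (-2)·(1/4) + 5 = 9/2.
For Player II: with q = P(E), equating M's and B's payoffs gives −3q + 6 = q + 4 ⇒ q = 1/2.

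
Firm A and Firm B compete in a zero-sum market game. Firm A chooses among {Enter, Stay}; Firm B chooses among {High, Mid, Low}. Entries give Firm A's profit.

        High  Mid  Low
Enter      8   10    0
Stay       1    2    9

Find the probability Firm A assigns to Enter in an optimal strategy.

1/2

Row minima: Enter → 0, Stay → 1; maximin = 1.
Column maxima: High → 8, Mid → 10, Low → 9; minimax = 8.
1 ≠ 8, so there is no saddle point; optimal play is mixed.
Mid is strictly dominated by High (it gives Firm A strictly more in every row), so Firm B never plays it.
On the remaining 2×2 (Enter, Stay vs High, Low):
Let Firm A play Enter with probability p. Expected payoff against High: 8p + 1(1−p) = 7p + 1; against Low: 0p + 9(1−p) = −9p + 9.
Setting these equal: 7p + 1 = −9p + 9 ⇒ 16p = 8 ⇒ p = 1/2, and the value is (7)·(1/2) + 1 = 9/2.
For Firm B: with q = P(High), equating Enter's and Stay's payoffs gives 8q = −8q + 9 ⇒ q = 9/16.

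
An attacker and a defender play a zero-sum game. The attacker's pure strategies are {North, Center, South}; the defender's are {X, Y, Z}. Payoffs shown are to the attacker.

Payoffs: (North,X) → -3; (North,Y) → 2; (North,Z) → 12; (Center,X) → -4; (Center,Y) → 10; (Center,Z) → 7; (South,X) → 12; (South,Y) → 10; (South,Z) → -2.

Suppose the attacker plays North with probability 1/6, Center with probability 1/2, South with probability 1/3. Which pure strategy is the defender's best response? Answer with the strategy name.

If the defender plays X, the attacker's expected payoff is (1/6)·(-3) + (1/2)·(-4) + (1/3)·12 = 3/2.
If the defender plays Y, the attacker's expected payoff is (1/6)·2 + (1/2)·10 + (1/3)·10 = 26/3.
If the defender plays Z, the attacker's expected payoff is (1/6)·12 + (1/2)·7 + (1/3)·(-2) = 29/6.
The defender minimizes the attacker's payoff; the smallest is 3/2, so the best response is X.

X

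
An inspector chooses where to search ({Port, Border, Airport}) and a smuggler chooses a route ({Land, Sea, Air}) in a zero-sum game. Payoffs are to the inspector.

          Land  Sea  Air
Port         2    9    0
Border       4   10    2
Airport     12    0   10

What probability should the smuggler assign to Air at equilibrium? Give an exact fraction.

5/9

Row minima: Port → 0, Border → 2, Airport → 0; maximin = 2.
Column maxima: Land → 12, Sea → 10, Air → 10; minimax = 10.
2 ≠ 10, so there is no saddle point; optimal play is mixed.
Port is strictly dominated by Border, so the inspector never plays it.
Land is strictly dominated by Air (it gives the inspector strictly more in every row), so the smuggler never plays it.
On the remaining 2×2 (Border, Airport vs Sea, Air):
Let the inspector play Border with probability p. Expected payoff against Sea: 10p + 0(1−p) = 10p; against Air: 2p + 10(1−p) = −8p + 10.
Setting these equal: 10p = −8p + 10 ⇒ 18p = 10 ⇒ p = 5/9, and the value is (10)·(5/9) = 50/9.
For the smuggler: with q = P(Sea), equating Border's and Airport's payoffs gives 8q + 2 = −10q + 10 ⇒ q = 4/9.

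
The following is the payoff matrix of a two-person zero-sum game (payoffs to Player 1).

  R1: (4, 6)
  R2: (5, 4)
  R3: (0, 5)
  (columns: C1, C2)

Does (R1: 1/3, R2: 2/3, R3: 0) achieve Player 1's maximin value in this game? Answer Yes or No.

Yes

Against C1 this mix gives (1/3)·4 + (2/3)·5 = 14/3.
Against C2 this mix gives (1/3)·6 + (2/3)·4 = 14/3.
All of Player 2's active replies (C1, C2) yield 14/3, and no column does worse for Player 1. The mix makes Player 2 indifferent and guarantees 14/3, so it is optimal.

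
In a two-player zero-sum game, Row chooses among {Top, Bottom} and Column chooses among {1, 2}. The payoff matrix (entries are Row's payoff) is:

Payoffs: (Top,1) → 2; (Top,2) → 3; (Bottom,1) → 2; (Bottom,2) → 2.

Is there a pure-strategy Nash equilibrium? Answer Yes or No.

Yes

Row minima: Top → 2, Bottom → 2; maximin = 2.
Column maxima: 1 → 2, 2 → 3; minimax = 2.
maximin = minimax = 2, so a saddle point exists.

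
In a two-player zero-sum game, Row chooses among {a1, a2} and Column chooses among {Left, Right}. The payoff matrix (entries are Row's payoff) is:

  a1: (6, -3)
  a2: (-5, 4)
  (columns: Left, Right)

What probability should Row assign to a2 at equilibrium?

1/2

Row minima: a1 → -3, a2 → -5; maximin = -3.
Column maxima: Left → 6, Right → 4; minimax = 4.
-3 ≠ 4, so there is no saddle point; optimal play is mixed.
Let Row play a1 with probability p. Expected payoff against Left: 6p + (-5)(1−p) = 11p − 5; against Right: (-3)p + 4(1−p) = −7p + 4.
Setting these equal: 11p − 5 = −7p + 4 ⇒ 18p = 9 ⇒ p = 1/2, and the value is (11)·(1/2) − 5 = 1/2.
For Column: with q = P(Left), equating a1's and a2's payoffs gives 9q − 3 = −9q + 4 ⇒ q = 7/18.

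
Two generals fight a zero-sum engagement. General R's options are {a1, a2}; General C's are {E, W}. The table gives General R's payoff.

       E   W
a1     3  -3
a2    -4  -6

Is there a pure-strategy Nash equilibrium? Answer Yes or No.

Row minima: a1 → -3, a2 → -6; maximin = -3.
Column maxima: E → 3, W → -3; minimax = -3.
maximin = minimax = -3, so a saddle point exists.

Yes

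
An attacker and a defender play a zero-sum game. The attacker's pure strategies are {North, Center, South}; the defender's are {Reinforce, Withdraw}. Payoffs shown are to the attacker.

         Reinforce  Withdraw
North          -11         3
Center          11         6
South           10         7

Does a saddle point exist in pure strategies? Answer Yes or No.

Row minima: North → -11, Center → 6, South → 7; maximin = 7.
Column maxima: Reinforce → 11, Withdraw → 7; minimax = 7.
maximin = minimax = 7, so a saddle point exists.

Yes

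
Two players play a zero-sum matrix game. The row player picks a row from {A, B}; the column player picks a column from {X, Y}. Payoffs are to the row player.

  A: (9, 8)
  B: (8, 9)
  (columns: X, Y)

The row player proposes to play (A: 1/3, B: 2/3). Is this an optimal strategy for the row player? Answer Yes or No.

Against X this mix gives (1/3)·9 + (2/3)·8 = 25/3.
Against Y this mix gives (1/3)·8 + (2/3)·9 = 26/3.
The column player will play X, holding the row player to 25/3. Shifting weight toward the row that does better against X would raise this floor (the equalizing mix achieves 17/2 against both X and Y), so the proposed strategy is not optimal.

No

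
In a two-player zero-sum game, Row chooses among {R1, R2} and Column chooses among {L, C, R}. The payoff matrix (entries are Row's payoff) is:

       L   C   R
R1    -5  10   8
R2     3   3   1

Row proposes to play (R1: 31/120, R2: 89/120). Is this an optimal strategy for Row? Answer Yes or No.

No

Against L this mix gives (31/120)·(-5) + (89/120)·3 = 14/15.
Against C this mix gives (31/120)·10 + (89/120)·3 = 577/120.
Against R this mix gives (31/120)·8 + (89/120)·1 = 337/120.
Column will play L, holding Row to 14/15. Shifting weight toward the row that does better against L would raise this floor (the equalizing mix achieves 29/15 against both L and R), so the proposed strategy is not optimal.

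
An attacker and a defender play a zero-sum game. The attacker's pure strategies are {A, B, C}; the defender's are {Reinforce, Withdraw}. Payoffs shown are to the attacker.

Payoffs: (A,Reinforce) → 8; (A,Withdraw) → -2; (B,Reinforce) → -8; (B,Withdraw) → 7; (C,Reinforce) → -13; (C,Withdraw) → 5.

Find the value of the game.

8/5

Row minima: A → -2, B → -8, C → -13; maximin = -2.
Column maxima: Reinforce → 8, Withdraw → 7; minimax = 7.
-2 ≠ 7, so there is no saddle point; optimal play is mixed.
C is strictly dominated by B, so the attacker never plays it.
On the remaining 2×2 (A, B vs Reinforce, Withdraw):
Let the attacker play A with probability p. Expected payoff against Reinforce: 8p + (-8)(1−p) = 16p − 8; against Withdraw: (-2)p + 7(1−p) = −9p + 7.
Setting these equal: 16p − 8 = −9p + 7 ⇒ 25p = 15 ⇒ p = 3/5, and the value is (16)·(3/5) − 8 = 8/5.
For the defender: with q = P(Reinforce), equating A's and B's payoffs gives 10q − 2 = −15q + 7 ⇒ q = 9/25.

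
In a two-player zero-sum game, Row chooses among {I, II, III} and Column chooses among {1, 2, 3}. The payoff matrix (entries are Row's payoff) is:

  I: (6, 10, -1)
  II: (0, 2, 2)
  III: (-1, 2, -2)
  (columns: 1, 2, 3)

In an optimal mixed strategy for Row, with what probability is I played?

2/9

Row minima: I → -1, II → 0, III → -2; maximin = 0.
Column maxima: 1 → 6, 2 → 10, 3 → 2; minimax = 2.
0 ≠ 2, so there is no saddle point; optimal play is mixed.
III is strictly dominated by I, so Row never plays it.
2 is strictly dominated by 1 (it gives Row strictly more in every row), so Column never plays it.
On the remaining 2×2 (I, II vs 1, 3):
Let Row play I with probability p. Expected payoff against 1: 6p + 0(1−p) = 6p; against 3: (-1)p + 2(1−p) = −3p + 2.
Setting these equal: 6p = −3p + 2 ⇒ 9p = 2 ⇒ p = 2/9, and the value is (6)·(2/9) = 4/3.
For Column: with q = P(1), equating I's and II's payoffs gives 7q − 1 = −2q + 2 ⇒ q = 1/3.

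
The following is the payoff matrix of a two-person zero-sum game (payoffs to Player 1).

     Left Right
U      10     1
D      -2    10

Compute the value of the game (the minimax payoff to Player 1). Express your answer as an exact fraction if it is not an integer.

Row minima: U → 1, D → -2; maximin = 1.
Column maxima: Left → 10, Right → 10; minimax = 10.
1 ≠ 10, so there is no saddle point; optimal play is mixed.
Let Player 1 play U with probability p. Expected payoff against Left: 10p + (-2)(1−p) = 12p − 2; against Right: 1p + 10(1−p) = −9p + 10.
Setting these equal: 12p − 2 = −9p + 10 ⇒ 21p = 12 ⇒ p = 4/7, and the value is (12)·(4/7) − 2 = 34/7.
For Player 2: with q = P(Left), equating U's and D's payoffs gives 9q + 1 = −12q + 10 ⇒ q = 3/7.

34/7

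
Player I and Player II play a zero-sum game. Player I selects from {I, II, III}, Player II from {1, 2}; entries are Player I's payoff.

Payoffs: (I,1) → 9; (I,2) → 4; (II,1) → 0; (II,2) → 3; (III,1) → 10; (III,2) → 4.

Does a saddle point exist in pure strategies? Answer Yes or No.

Row minima: I → 4, II → 0, III → 4; maximin = 4.
Column maxima: 1 → 10, 2 → 4; minimax = 4.
maximin = minimax = 4, so a saddle point exists.

Yes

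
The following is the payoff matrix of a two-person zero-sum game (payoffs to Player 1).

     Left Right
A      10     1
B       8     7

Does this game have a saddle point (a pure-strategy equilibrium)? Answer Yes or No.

Row minima: A → 1, B → 7; maximin = 7.
Column maxima: Left → 10, Right → 7; minimax = 7.
maximin = minimax = 7, so a saddle point exists.

Yes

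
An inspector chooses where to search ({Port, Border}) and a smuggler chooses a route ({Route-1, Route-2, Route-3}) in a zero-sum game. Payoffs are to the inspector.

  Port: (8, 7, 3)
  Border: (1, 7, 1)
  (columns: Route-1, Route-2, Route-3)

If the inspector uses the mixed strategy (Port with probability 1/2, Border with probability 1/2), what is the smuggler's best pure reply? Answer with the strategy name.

If the smuggler plays Route-1, the inspector's expected payoff is (1/2)·8 + (1/2)·1 = 9/2.
If the smuggler plays Route-2, the inspector's expected payoff is (1/2)·7 + (1/2)·7 = 7.
If the smuggler plays Route-3, the inspector's expected payoff is (1/2)·3 + (1/2)·1 = 2.
The smuggler minimizes the inspector's payoff; the smallest is 2, so the best response is Route-3.

Route-3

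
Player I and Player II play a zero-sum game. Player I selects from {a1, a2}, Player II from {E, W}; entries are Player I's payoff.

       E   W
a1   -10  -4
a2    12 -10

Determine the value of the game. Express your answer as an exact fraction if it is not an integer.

-37/7

Row minima: a1 → -10, a2 → -10; maximin = -10.
Column maxima: E → 12, W → -4; minimax = -4.
-10 ≠ -4, so there is no saddle point; optimal play is mixed.
Let Player I play a1 with probability p. Expected payoff against E: (-10)p + 12(1−p) = −22p + 12; against W: (-4)p + (-10)(1−p) = 6p − 10.
Setting these equal: −22p + 12 = 6p − 10 ⇒ −28p = -22 ⇒ p = 11/14, and the value is (-22)·(11/14) + 12 = -37/7.
For Player II: with q = P(E), equating a1's and a2's payoffs gives −6q − 4 = 22q − 10 ⇒ q = 3/14.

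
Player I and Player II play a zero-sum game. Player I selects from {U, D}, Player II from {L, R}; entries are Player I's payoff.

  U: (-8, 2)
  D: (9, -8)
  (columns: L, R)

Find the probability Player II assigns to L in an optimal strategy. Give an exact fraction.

10/27

Row minima: U → -8, D → -8; maximin = -8.
Column maxima: L → 9, R → 2; minimax = 2.
-8 ≠ 2, so there is no saddle point; optimal play is mixed.
Let Player I play U with probability p. Expected payoff against L: (-8)p + 9(1−p) = −17p + 9; against R: 2p + (-8)(1−p) = 10p − 8.
Setting these equal: −17p + 9 = 10p − 8 ⇒ −27p = -17 ⇒ p = 17/27, and the value is (-17)·(17/27) + 9 = -46/27.
For Player II: with q = P(L), equating U's and D's payoffs gives −10q + 2 = 17q − 8 ⇒ q = 10/27.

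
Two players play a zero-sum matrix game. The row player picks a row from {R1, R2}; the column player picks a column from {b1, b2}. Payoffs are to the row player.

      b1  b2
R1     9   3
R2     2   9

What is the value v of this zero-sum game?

Row minima: R1 → 3, R2 → 2; maximin = 3.
Column maxima: b1 → 9, b2 → 9; minimax = 9.
3 ≠ 9, so there is no saddle point; optimal play is mixed.
Let the row player play R1 with probability p. Expected payoff against b1: 9p + 2(1−p) = 7p + 2; against b2: 3p + 9(1−p) = −6p + 9.
Setting these equal: 7p + 2 = −6p + 9 ⇒ 13p = 7 ⇒ p = 7/13, and the value is (7)·(7/13) + 2 = 75/13.
For the column player: with q = P(b1), equating R1's and R2's payoffs gives 6q + 3 = −7q + 9 ⇒ q = 6/13.

75/13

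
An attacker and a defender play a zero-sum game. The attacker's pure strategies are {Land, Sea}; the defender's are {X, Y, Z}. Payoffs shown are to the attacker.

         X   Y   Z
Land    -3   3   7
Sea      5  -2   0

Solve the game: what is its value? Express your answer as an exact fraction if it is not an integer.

Row minima: Land → -3, Sea → -2; maximin = -2.
Column maxima: X → 5, Y → 3, Z → 7; minimax = 3.
-2 ≠ 3, so there is no saddle point; optimal play is mixed.
Z is strictly dominated by Y (it gives the attacker strictly more in every row), so the defender never plays it.
On the remaining 2×2 (Land, Sea vs X, Y):
Let the attacker play Land with probability p. Expected payoff against X: (-3)p + 5(1−p) = −8p + 5; against Y: 3p + (-2)(1−p) = 5p − 2.
Setting these equal: −8p + 5 = 5p − 2 ⇒ −13p = -7 ⇒ p = 7/13, and the value is (-8)·(7/13) + 5 = 9/13.
For the defender: with q = P(X), equating Land's and Sea's payoffs gives −6q + 3 = 7q − 2 ⇒ q = 5/13.

9/13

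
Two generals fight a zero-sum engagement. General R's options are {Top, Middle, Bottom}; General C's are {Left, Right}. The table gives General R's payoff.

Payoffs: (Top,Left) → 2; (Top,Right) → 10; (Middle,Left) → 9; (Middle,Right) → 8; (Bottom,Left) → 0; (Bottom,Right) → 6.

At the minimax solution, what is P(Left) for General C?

2/9

Row minima: Top → 2, Middle → 8, Bottom → 0; maximin = 8.
Column maxima: Left → 9, Right → 10; minimax = 9.
8 ≠ 9, so there is no saddle point; optimal play is mixed.
Bottom is strictly dominated by Top, so General R never plays it.
On the remaining 2×2 (Top, Middle vs Left, Right):
Let General R play Top with probability p. Expected payoff against Left: 2p + 9(1−p) = −7p + 9; against Right: 10p + 8(1−p) = 2p + 8.
Setting these equal: −7p + 9 = 2p + 8 ⇒ −9p = -1 ⇒ p = 1/9, and the value is (-7)·(1/9) + 9 = 74/9.
For General C: with q = P(Left), equating Top's and Middle's payoffs gives −8q + 10 = q + 8 ⇒ q = 2/9.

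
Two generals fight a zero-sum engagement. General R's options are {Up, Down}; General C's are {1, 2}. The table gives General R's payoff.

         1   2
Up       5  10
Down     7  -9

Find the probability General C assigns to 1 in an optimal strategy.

19/21

Row minima: Up → 5, Down → -9; maximin = 5.
Column maxima: 1 → 7, 2 → 10; minimax = 7.
5 ≠ 7, so there is no saddle point; optimal play is mixed.
Let General R play Up with probability p. Expected payoff against 1: 5p + 7(1−p) = −2p + 7; against 2: 10p + (-9)(1−p) = 19p − 9.
Setting these equal: −2p + 7 = 19p − 9 ⇒ −21p = -16 ⇒ p = 16/21, and the value is (-2)·(16/21) + 7 = 115/21.
For General C: with q = P(1), equating Up's and Down's payoffs gives −5q + 10 = 16q − 9 ⇒ q = 19/21.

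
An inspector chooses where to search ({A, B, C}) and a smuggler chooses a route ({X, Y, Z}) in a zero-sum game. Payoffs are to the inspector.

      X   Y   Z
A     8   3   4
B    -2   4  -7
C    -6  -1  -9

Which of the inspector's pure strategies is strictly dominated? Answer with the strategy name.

A gives a strictly higher payoff than C against every column: 8 > -6, 3 > -1, 4 > -9.
So C is strictly dominated and the inspector never plays it.

C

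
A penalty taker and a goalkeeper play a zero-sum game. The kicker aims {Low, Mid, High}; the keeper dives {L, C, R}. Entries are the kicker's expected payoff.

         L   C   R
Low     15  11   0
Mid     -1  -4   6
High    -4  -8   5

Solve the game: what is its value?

22/7

Row minima: Low → 0, Mid → -4, High → -8; maximin = 0.
Column maxima: L → 15, C → 11, R → 6; minimax = 6.
0 ≠ 6, so there is no saddle point; optimal play is mixed.
High is strictly dominated by Mid, so the kicker never plays it.
L is strictly dominated by C (it gives the kicker strictly more in every row), so the keeper never plays it.
On the remaining 2×2 (Low, Mid vs C, R):
Let the kicker play Low with probability p. Expected payoff against C: 11p + (-4)(1−p) = 15p − 4; against R: 0p + 6(1−p) = −6p + 6.
Setting these equal: 15p − 4 = −6p + 6 ⇒ 21p = 10 ⇒ p = 10/21, and the value is (15)·(10/21) − 4 = 22/7.
For the keeper: with q = P(C), equating Low's and Mid's payoffs gives 11q = −10q + 6 ⇒ q = 2/7.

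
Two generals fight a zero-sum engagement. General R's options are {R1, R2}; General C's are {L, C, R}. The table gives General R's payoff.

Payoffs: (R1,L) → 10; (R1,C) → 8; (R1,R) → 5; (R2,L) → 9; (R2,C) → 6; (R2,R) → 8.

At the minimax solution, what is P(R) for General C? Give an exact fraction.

2/5

Row minima: R1 → 5, R2 → 6; maximin = 6.
Column maxima: L → 10, C → 8, R → 8; minimax = 8.
6 ≠ 8, so there is no saddle point; optimal play is mixed.
L is strictly dominated by C (it gives General R strictly more in every row), so General C never plays it.
On the remaining 2×2 (R1, R2 vs C, R):
Let General R play R1 with probability p. Expected payoff against C: 8p + 6(1−p) = 2p + 6; against R: 5p + 8(1−p) = −3p + 8.
Setting these equal: 2p + 6 = −3p + 8 ⇒ 5p = 2 ⇒ p = 2/5, and the value is (2)·(2/5) + 6 = 34/5.
For General C: with q = P(C), equating R1's and R2's payoffs gives 3q + 5 = −2q + 8 ⇒ q = 3/5.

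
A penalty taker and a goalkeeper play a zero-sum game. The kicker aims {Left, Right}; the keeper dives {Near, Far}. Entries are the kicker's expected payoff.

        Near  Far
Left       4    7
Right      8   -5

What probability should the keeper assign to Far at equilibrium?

Row minima: Left → 4, Right → -5; maximin = 4.
Column maxima: Near → 8, Far → 7; minimax = 7.
4 ≠ 7, so there is no saddle point; optimal play is mixed.
Let the kicker play Left with probability p. Expected payoff against Near: 4p + 8(1−p) = −4p + 8; against Far: 7p + (-5)(1−p) = 12p − 5.
Setting these equal: −4p + 8 = 12p − 5 ⇒ −16p = -13 ⇒ p = 13/16, and the value is (-4)·(13/16) + 8 = 19/4.
For the keeper: with q = P(Near), equating Left's and Right's payoffs gives −3q + 7 = 13q − 5 ⇒ q = 3/4.

1/4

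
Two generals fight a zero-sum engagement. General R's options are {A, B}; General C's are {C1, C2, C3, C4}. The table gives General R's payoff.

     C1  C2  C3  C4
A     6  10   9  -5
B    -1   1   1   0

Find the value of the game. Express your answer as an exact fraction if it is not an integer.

Row minima: A → -5, B → -1; maximin = -1.
Column maxima: C1 → 6, C2 → 10, C3 → 9, C4 → 0; minimax = 0.
-1 ≠ 0, so there is no saddle point; optimal play is mixed.
C2 is strictly dominated by C1 (it gives General R strictly more in every row), so General C never plays it.
C3 is strictly dominated by C1 (it gives General R strictly more in every row), so General C never plays it.
On the remaining 2×2 (A, B vs C1, C4):
Let General R play A with probability p. Expected payoff against C1: 6p + (-1)(1−p) = 7p − 1; against C4: (-5)p + 0(1−p) = −5p.
Setting these equal: 7p − 1 = −5p ⇒ 12p = 1 ⇒ p = 1/12, and the value is (7)·(1/12) − 1 = -5/12.
For General C: with q = P(C1), equating A's and B's payoffs gives 11q − 5 = −q ⇒ q = 5/12.

-5/12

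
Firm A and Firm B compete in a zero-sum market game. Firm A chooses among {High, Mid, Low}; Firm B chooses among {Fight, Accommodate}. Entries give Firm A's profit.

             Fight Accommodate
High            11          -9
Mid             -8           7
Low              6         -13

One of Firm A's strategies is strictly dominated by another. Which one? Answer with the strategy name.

High gives a strictly higher payoff than Low against every column: 11 > 6, -9 > -13.
So Low is strictly dominated and Firm A never plays it.

Low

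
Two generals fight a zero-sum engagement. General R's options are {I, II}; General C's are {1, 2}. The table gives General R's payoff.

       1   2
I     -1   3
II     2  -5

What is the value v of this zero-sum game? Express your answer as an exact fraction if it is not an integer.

Row minima: I → -1, II → -5; maximin = -1.
Column maxima: 1 → 2, 2 → 3; minimax = 2.
-1 ≠ 2, so there is no saddle point; optimal play is mixed.
Let General R play I with probability p. Expected payoff against 1: (-1)p + 2(1−p) = −3p + 2; against 2: 3p + (-5)(1−p) = 8p − 5.
Setting these equal: −3p + 2 = 8p − 5 ⇒ −11p = -7 ⇒ p = 7/11, and the value is (-3)·(7/11) + 2 = 1/11.
For General C: with q = P(1), equating I's and II's payoffs gives −4q + 3 = 7q − 5 ⇒ q = 8/11.

1/11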